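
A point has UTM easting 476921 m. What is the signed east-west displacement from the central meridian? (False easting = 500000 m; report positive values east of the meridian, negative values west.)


displacement = 476921 - 500000 = -23079 m

-23079 m


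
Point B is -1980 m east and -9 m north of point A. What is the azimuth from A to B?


az = atan2(-1980, -9) = -90.3 deg
adjusted to 0-360: 269.7 degrees

269.7 degrees


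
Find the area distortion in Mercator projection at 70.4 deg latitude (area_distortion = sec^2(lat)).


area_distortion = 1/cos^2(70.4) = 8.887

8.887


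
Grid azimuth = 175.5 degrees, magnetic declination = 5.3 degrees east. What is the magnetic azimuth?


magnetic azimuth = grid azimuth - declination (east +ve)
mag_az = 175.5 - 5.3 = 170.2 degrees

170.2 degrees


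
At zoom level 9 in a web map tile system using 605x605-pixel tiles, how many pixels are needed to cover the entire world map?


tiles per axis = 2^9 = 512
total tiles = 512^2 = 262144
pixels per axis = 512 * 605 = 309760
total pixels = 309760^2 = 95951257600

95951257600 pixels


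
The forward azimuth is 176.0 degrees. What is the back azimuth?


back azimuth = (176.0 + 180) mod 360 = 356.0 degrees

356.0 degrees


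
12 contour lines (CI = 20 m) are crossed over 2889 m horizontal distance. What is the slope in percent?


elevation change = 12 * 20 = 240 m
slope = 240 / 2889 * 100 = 8.3%

8.3%


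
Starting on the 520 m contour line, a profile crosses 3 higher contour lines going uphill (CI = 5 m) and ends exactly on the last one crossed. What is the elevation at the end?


elevation = 520 + 3 * 5 = 535 m

535 m


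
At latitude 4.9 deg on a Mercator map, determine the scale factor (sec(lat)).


SF = 1 / cos(4.9) = 1 / 0.996345 = 1.004

1.004


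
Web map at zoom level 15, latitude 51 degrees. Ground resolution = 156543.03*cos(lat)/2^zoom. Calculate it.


res = 156543.03 * cos(51) / 2^15 = 156543.03 * 0.62932039 / 32768 = 3.01 m/pixel

3.01 m/pixel


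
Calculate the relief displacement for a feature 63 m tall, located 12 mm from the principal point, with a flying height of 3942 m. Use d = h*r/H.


d = h * r / H = 63 * 12 / 3942 = 0.19 mm

0.19 mm


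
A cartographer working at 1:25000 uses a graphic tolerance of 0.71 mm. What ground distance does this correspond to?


ground = 0.71 mm * 25000 / 1000 = 17.75 m

17.75 m


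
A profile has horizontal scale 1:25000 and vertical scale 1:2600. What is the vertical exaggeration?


VE = horizontal_scale / vertical_scale = 25000 / 2600 ≈ 9.6

9.6x


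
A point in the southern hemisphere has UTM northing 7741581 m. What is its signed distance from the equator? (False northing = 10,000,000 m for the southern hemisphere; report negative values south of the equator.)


For southern: actual = 7741581 - 10000000 = -2258419 m

-2258419 m


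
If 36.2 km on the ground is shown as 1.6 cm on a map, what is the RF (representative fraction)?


ground = 36.2 km = 3620000 cm; RF denominator = ground / map = 3620000 / 1.6 = 2262500; RF = 1:2262500

1:2262500


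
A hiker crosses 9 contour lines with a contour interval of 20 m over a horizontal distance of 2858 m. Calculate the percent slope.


elevation change = 9 * 20 = 180 m
slope = 180 / 2858 * 100 = 6.3%

6.3%


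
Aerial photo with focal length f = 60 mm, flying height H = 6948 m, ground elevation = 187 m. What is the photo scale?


scale = f / (H - h) = 60 mm / 6761 m = 60 / 6761000 = 1:112683

1:112683


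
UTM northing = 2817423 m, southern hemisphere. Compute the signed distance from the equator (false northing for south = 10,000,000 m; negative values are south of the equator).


For southern: actual = 2817423 - 10000000 = -7182577 m

-7182577 m


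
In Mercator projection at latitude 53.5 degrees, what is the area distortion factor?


area_distortion = 1/cos^2(53.5) = 2.826

2.826


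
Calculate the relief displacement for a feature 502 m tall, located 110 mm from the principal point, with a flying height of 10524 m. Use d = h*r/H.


d = h * r / H = 502 * 110 / 10524 = 5.25 mm

5.25 mm


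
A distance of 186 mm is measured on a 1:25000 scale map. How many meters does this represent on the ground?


ground = 186 mm * 25000 / 1000 = 4650.0 m

4650.0 m


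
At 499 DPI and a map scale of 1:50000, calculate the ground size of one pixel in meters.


pixel_cm = 2.54 / 499 ≈ 0.00509 cm
ground = pixel_cm * 50000 / 100 = 2.54 * 50000 / (499 * 100) = 127000 / 49900 ≈ 2.55 m

2.55 m


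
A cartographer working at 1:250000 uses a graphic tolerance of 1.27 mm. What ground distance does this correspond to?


ground = 1.27 mm * 250000 / 1000 = 317.5 m

317.5 m


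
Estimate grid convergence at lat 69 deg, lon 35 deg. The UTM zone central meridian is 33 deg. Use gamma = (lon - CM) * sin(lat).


gamma = (35 - 33) * sin(69) = 2 * 0.93358 = 1.867 degrees

1.867 degrees


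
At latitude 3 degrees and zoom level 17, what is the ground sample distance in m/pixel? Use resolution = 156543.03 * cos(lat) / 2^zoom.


res = 156543.03 * cos(3) / 2^17 = 156543.03 * 0.99862953 / 131072 = 1.19 m/pixel

1.19 m/pixel


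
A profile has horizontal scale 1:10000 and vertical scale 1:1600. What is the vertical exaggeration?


VE = horizontal_scale / vertical_scale = 10000 / 1600 = 6.25

6.25x


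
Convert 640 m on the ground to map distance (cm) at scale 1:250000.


map_cm = 640 * 100 / 250000 = 0.256 cm ≈ 0.26 cm

0.26 cm


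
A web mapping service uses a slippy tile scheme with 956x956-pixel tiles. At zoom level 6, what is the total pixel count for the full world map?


tiles per axis = 2^6 = 64
total tiles = 64^2 = 4096
pixels per axis = 64 * 956 = 61184
total pixels = 61184^2 = 3743481856

3743481856 pixels


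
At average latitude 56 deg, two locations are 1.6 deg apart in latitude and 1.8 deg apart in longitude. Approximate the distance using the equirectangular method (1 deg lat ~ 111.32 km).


dlat_km = 1.6 * 111.32 = 178.112
dlon_km = 1.8 * 111.32 * cos(56) ≈ 112.049
dist = sqrt(178.112^2 + 112.049^2) ≈ 210.4 km

210.4 km


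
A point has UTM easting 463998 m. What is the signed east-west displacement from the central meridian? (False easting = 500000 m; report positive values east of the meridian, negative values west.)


displacement = 463998 - 500000 = -36002 m

-36002 m


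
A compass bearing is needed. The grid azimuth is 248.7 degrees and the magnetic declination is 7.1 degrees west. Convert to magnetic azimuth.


magnetic azimuth = grid azimuth - declination (east +ve)
mag_az = 248.7 - -7.1 = 255.8 degrees

255.8 degrees


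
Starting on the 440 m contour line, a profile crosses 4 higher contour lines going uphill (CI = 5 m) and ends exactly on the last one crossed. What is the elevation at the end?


elevation = 440 + 4 * 5 = 460 m

460 m


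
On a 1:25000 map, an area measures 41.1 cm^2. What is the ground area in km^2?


ground_area = 41.1 * (25000/100)^2 = 2568750.0 m^2 = 2.56875 km^2 ≈ 2.569 km^2

2.569 km^2


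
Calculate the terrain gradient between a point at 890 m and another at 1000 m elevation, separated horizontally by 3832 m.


gradient = (1000 - 890) / 3832 = 110 / 3832 = 0.0287

0.0287


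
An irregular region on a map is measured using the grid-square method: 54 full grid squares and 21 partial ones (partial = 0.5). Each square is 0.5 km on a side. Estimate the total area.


effective squares = 54 + 21 * 0.5 = 64.5
area = 64.5 * 0.25 = 16.125 km^2

16.125 km^2


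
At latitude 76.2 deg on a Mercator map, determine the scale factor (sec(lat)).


SF = 1 / cos(76.2) = 1 / 0.238533 = 4.192

4.192


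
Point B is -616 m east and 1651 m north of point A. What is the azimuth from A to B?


az = atan2(-616, 1651) = -20.5 deg
adjusted to 0-360: 339.5 degrees

339.5 degrees


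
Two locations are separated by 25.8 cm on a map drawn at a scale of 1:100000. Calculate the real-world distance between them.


ground = 25.8 cm * 100000 / 100 = 25800.0 m = 25.8 km

25.8 km


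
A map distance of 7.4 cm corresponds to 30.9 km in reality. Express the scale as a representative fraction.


ground = 30.9 km = 3090000 cm; RF denominator = ground / map = 3090000 / 7.4 ≈ 417568; RF = 1:417568

1:417568


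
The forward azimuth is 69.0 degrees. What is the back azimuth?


back azimuth = (69.0 + 180) mod 360 = 249.0 degrees

249.0 degrees


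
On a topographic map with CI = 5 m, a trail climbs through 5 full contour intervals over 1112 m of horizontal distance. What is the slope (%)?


elevation change = 5 * 5 = 25 m
slope = 25 / 1112 * 100 = 2.2%

2.2%


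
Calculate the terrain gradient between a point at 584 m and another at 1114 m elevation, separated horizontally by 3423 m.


gradient = (1114 - 584) / 3423 = 530 / 3423 = 0.1548

0.1548


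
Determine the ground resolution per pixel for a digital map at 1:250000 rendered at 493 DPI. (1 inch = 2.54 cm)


pixel_cm = 2.54 / 493 ≈ 0.005152 cm
ground = pixel_cm * 250000 / 100 = 2.54 * 250000 / (493 * 100) = 635000 / 49300 ≈ 12.88 m

12.88 m


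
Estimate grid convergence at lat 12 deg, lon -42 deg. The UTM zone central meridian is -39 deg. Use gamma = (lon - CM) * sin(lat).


gamma = (-42 - -39) * sin(12) = -3 * 0.207912 = -0.624 degrees

-0.624 degrees


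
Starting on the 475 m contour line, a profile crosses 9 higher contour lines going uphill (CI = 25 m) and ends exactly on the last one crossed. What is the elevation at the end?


elevation = 475 + 9 * 25 = 700 m

700 m


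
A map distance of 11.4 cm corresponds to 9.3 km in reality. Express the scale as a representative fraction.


ground = 9.3 km = 930000 cm; RF denominator = ground / map = 930000 / 11.4 ≈ 81579; RF = 1:81579

1:81579


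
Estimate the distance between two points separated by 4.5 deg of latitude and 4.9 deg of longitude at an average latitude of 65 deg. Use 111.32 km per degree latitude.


dlat_km = 4.5 * 111.32 = 500.94
dlon_km = 4.9 * 111.32 * cos(65) ≈ 230.525
dist = sqrt(500.94^2 + 230.525^2) ≈ 551.4 km

551.4 km


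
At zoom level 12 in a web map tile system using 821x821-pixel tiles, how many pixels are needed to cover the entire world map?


tiles per axis = 2^12 = 4096
total tiles = 4096^2 = 16777216
pixels per axis = 4096 * 821 = 3362816
total pixels = 3362816^2 = 11308531449856

11308531449856 pixels


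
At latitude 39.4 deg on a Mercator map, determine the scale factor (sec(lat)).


SF = 1 / cos(39.4) = 1 / 0.772734 = 1.294

1.294


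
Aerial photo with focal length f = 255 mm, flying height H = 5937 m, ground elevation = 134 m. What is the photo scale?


scale = f / (H - h) = 255 mm / 5803 m = 255 / 5803000 = 1:22757

1:22757


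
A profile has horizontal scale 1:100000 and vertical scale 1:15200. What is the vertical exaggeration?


VE = horizontal_scale / vertical_scale = 100000 / 15200 ≈ 6.6

6.6x


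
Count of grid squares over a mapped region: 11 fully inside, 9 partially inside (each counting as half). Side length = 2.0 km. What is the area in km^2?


effective squares = 11 + 9 * 0.5 = 15.5
area = 15.5 * 4.0 = 62.0 km^2

62.0 km^2


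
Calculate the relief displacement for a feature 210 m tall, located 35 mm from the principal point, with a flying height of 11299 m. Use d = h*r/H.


d = h * r / H = 210 * 35 / 11299 = 0.65 mm

0.65 mm


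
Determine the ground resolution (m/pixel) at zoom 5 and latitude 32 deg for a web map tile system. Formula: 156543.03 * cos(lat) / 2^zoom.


res = 156543.03 * cos(32) / 2^5 = 156543.03 * 0.8480481 / 32 = 4148.63 m/pixel

4148.63 m/pixel


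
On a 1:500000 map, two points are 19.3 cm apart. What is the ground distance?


ground = 19.3 cm * 500000 / 100 = 96500.0 m = 96.5 km

96.5 km


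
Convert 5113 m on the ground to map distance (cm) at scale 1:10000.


map_cm = 5113 * 100 / 10000 = 51.13 cm

51.13 cm


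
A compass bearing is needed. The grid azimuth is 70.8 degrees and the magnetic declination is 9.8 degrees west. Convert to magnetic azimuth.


magnetic azimuth = grid azimuth - declination (east +ve)
mag_az = 70.8 - -9.8 = 80.6 degrees

80.6 degrees


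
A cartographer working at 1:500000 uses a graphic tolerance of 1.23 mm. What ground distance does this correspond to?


ground = 1.23 mm * 500000 / 1000 = 615.0 m

615.0 m


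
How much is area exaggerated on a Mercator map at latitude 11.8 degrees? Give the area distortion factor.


area_distortion = 1/cos^2(11.8) = 1.044

1.044


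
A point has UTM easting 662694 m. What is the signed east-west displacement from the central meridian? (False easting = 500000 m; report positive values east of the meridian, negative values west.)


displacement = 662694 - 500000 = 162694 m

162694 m


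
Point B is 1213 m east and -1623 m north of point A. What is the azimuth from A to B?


az = atan2(1213, -1623) = 143.2 deg
adjusted to 0-360: 143.2 degrees

143.2 degrees


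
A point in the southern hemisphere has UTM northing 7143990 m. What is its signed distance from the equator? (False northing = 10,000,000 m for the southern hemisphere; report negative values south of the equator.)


For southern: actual = 7143990 - 10000000 = -2856010 m

-2856010 m


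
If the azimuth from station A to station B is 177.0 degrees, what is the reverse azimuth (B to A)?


back azimuth = (177.0 + 180) mod 360 = 357.0 degrees

357.0 degrees


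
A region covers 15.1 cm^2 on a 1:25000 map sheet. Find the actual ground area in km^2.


ground_area = 15.1 * (25000/100)^2 = 943750.0 m^2 = 0.94375 km^2 ≈ 0.944 km^2

0.944 km^2


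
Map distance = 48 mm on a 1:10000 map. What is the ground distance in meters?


ground = 48 mm * 10000 / 1000 = 480.0 m

480.0 m


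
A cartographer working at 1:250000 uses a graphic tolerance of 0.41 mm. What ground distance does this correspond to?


ground = 0.41 mm * 250000 / 1000 = 102.5 m

102.5 m


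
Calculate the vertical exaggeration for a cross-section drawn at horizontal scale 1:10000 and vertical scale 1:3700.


VE = horizontal_scale / vertical_scale = 10000 / 3700 ≈ 2.7

2.7x


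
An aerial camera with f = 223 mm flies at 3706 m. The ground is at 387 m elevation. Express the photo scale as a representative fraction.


scale = f / (H - h) = 223 mm / 3319 m = 223 / 3319000 = 1:14883

1:14883


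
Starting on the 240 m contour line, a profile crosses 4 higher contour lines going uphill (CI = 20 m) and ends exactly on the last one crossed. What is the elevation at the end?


elevation = 240 + 4 * 20 = 320 m

320 m


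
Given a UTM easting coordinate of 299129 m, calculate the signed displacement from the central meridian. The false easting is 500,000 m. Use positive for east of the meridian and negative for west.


displacement = 299129 - 500000 = -200871 m

-200871 m


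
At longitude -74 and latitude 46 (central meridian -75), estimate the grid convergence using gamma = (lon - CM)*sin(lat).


gamma = (-74 - -75) * sin(46) = 1 * 0.71934 = 0.719 degrees

0.719 degrees


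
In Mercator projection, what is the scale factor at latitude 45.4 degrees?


SF = 1 / cos(45.4) = 1 / 0.702153 = 1.424

1.424


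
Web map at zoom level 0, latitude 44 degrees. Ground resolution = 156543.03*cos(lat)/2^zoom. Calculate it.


res = 156543.03 * cos(44) / 2^0 = 156543.03 * 0.7193398 / 1 = 112607.63 m/pixel

112607.63 m/pixel


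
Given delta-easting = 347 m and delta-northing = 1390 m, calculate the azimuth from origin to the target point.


az = atan2(347, 1390) = 14.0 deg
adjusted to 0-360: 14.0 degrees

14.0 degrees


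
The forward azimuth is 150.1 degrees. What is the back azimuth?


back azimuth = (150.1 + 180) mod 360 = 330.1 degrees

330.1 degrees


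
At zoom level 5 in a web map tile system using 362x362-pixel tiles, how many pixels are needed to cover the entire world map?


tiles per axis = 2^5 = 32
total tiles = 32^2 = 1024
pixels per axis = 32 * 362 = 11584
total pixels = 11584^2 = 134189056

134189056 pixels


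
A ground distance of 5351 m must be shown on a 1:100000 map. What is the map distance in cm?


map_cm = 5351 * 100 / 100000 = 5.351 cm ≈ 5.35 cm

5.35 cm


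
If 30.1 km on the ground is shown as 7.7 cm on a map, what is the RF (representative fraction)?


ground = 30.1 km = 3010000 cm; RF denominator = ground / map = 3010000 / 7.7 ≈ 390909; RF = 1:390909

1:390909


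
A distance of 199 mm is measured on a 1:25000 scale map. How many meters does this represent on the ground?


ground = 199 mm * 25000 / 1000 = 4975.0 m

4975.0 m


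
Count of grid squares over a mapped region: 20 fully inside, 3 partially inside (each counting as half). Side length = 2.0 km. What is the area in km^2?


effective squares = 20 + 3 * 0.5 = 21.5
area = 21.5 * 4.0 = 86.0 km^2

86.0 km^2


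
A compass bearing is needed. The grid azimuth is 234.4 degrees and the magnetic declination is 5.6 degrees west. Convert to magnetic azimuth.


magnetic azimuth = grid azimuth - declination (east +ve)
mag_az = 234.4 - -5.6 = 240.0 degrees

240.0 degrees


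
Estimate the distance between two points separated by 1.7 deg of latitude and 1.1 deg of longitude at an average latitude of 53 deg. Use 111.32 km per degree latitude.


dlat_km = 1.7 * 111.32 = 189.244
dlon_km = 1.1 * 111.32 * cos(53) ≈ 73.693
dist = sqrt(189.244^2 + 73.693^2) ≈ 203.1 km

203.1 km


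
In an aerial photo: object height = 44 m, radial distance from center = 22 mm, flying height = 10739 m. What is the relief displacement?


d = h * r / H = 44 * 22 / 10739 = 0.09 mm

0.09 mm


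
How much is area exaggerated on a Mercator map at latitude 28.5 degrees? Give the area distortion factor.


area_distortion = 1/cos^2(28.5) = 1.295

1.295


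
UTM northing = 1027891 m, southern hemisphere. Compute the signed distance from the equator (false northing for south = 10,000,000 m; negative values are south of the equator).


For southern: actual = 1027891 - 10000000 = -8972109 m

-8972109 m


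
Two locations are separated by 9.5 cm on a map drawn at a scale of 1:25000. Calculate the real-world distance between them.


ground = 9.5 cm * 25000 / 100 = 2375.0 m = 2.375 km

2.375 km


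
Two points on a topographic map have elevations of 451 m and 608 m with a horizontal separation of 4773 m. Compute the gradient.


gradient = (608 - 451) / 4773 = 157 / 4773 = 0.0329

0.0329


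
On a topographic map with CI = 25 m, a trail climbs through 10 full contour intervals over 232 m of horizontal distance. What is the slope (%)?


elevation change = 10 * 25 = 250 m
slope = 250 / 232 * 100 = 107.8%

107.8%


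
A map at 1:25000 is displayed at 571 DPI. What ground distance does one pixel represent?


pixel_cm = 2.54 / 571 ≈ 0.004448 cm
ground = pixel_cm * 25000 / 100 = 2.54 * 25000 / (571 * 100) = 63500 / 57100 ≈ 1.11 m

1.11 m


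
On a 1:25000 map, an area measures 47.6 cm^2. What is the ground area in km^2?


ground_area = 47.6 * (25000/100)^2 = 2975000.0 m^2 = 2.975 km^2

2.975 km^2


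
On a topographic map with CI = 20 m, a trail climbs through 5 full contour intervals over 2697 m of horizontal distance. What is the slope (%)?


elevation change = 5 * 20 = 100 m
slope = 100 / 2697 * 100 = 3.7%

3.7%


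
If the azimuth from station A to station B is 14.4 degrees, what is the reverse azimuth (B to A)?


back azimuth = (14.4 + 180) mod 360 = 194.4 degrees

194.4 degrees


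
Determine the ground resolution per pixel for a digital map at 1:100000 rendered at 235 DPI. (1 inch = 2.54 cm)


pixel_cm = 2.54 / 235 ≈ 0.010809 cm
ground = pixel_cm * 100000 / 100 = 2.54 * 100000 / (235 * 100) = 254000 / 23500 ≈ 10.81 m

10.81 m


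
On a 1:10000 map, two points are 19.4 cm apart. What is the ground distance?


ground = 19.4 cm * 10000 / 100 = 1940.0 m = 1.94 km

1.94 km


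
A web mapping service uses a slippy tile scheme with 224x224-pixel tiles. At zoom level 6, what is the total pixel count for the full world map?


tiles per axis = 2^6 = 64
total tiles = 64^2 = 4096
pixels per axis = 64 * 224 = 14336
total pixels = 14336^2 = 205520896

205520896 pixels


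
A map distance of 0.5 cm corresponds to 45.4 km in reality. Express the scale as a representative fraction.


ground = 45.4 km = 4540000 cm; RF denominator = ground / map = 4540000 / 0.5 = 9080000; RF = 1:9080000

1:9080000


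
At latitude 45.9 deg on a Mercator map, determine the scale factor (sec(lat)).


SF = 1 / cos(45.9) = 1 / 0.695913 = 1.437

1.437


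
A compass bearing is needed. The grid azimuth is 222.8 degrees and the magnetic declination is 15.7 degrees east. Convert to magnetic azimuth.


magnetic azimuth = grid azimuth - declination (east +ve)
mag_az = 222.8 - 15.7 = 207.1 degrees

207.1 degrees


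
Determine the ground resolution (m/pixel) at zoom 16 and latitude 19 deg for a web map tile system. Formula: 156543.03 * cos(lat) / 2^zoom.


res = 156543.03 * cos(19) / 2^16 = 156543.03 * 0.94551858 / 65536 = 2.26 m/pixel

2.26 m/pixel


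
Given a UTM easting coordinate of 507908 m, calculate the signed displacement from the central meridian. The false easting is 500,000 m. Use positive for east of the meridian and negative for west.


displacement = 507908 - 500000 = 7908 m

7908 m


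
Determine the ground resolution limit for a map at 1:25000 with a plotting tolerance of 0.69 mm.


ground = 0.69 mm * 25000 / 1000 = 17.25 m

17.25 m


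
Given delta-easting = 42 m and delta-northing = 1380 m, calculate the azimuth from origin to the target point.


az = atan2(42, 1380) = 1.7 deg
adjusted to 0-360: 1.7 degrees

1.7 degrees


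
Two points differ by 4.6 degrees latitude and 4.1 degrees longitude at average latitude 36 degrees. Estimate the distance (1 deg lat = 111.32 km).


dlat_km = 4.6 * 111.32 = 512.072
dlon_km = 4.1 * 111.32 * cos(36) ≈ 369.245
dist = sqrt(512.072^2 + 369.245^2) ≈ 631.3 km

631.3 km


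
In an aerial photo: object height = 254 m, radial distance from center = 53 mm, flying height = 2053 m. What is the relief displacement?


d = h * r / H = 254 * 53 / 2053 = 6.56 mm

6.56 mm


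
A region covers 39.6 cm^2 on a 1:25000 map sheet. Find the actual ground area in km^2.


ground_area = 39.6 * (25000/100)^2 = 2475000.0 m^2 = 2.475 km^2

2.475 km^2


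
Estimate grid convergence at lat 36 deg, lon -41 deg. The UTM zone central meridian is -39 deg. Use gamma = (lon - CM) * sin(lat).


gamma = (-41 - -39) * sin(36) = -2 * 0.587785 = -1.176 degrees

-1.176 degrees


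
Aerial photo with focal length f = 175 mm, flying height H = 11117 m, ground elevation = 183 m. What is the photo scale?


scale = f / (H - h) = 175 mm / 10934 m = 175 / 10934000 = 1:62480

1:62480


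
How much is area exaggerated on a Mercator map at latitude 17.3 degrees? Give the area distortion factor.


area_distortion = 1/cos^2(17.3) = 1.097

1.097


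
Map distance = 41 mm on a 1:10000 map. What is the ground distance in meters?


ground = 41 mm * 10000 / 1000 = 410.0 m

410.0 m


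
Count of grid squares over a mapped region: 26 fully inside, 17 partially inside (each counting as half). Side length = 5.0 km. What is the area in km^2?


effective squares = 26 + 17 * 0.5 = 34.5
area = 34.5 * 25.0 = 862.5 km^2

862.5 km^2


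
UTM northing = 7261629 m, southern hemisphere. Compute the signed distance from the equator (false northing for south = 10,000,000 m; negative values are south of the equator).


For southern: actual = 7261629 - 10000000 = -2738371 m

-2738371 m


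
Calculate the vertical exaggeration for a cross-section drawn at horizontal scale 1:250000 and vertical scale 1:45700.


VE = horizontal_scale / vertical_scale = 250000 / 45700 ≈ 5.5

5.5x


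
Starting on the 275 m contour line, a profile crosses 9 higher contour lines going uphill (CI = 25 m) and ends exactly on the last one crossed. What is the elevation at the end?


elevation = 275 + 9 * 25 = 500 m

500 m


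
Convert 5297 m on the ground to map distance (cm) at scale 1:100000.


map_cm = 5297 * 100 / 100000 = 5.297 cm ≈ 5.3 cm

5.3 cm


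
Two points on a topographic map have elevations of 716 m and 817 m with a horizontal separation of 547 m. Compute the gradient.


gradient = (817 - 716) / 547 = 101 / 547 = 0.1846

0.1846


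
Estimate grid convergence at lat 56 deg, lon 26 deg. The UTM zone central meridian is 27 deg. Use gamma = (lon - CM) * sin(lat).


gamma = (26 - 27) * sin(56) = -1 * 0.829038 = -0.829 degrees

-0.829 degrees


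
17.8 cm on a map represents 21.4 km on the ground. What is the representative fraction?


ground = 21.4 km = 2140000 cm; RF denominator = ground / map = 2140000 / 17.8 ≈ 120225; RF = 1:120225

1:120225


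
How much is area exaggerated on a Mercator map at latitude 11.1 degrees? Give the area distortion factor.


area_distortion = 1/cos^2(11.1) = 1.038

1.038


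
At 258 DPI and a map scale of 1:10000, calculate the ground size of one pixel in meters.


pixel_cm = 2.54 / 258 ≈ 0.009845 cm
ground = pixel_cm * 10000 / 100 = 2.54 * 10000 / (258 * 100) = 25400 / 25800 ≈ 0.98 m

0.98 m


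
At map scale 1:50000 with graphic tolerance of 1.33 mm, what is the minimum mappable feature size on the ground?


ground = 1.33 mm * 50000 / 1000 = 66.5 m

66.5 m


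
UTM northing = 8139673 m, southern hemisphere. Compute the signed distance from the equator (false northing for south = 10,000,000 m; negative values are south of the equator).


For southern: actual = 8139673 - 10000000 = -1860327 m

-1860327 m


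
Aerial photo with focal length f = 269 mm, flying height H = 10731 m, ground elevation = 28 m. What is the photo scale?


scale = f / (H - h) = 269 mm / 10703 m = 269 / 10703000 = 1:39788

1:39788


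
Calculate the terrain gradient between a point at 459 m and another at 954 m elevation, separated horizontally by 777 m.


gradient = (954 - 459) / 777 = 495 / 777 = 0.6371

0.6371


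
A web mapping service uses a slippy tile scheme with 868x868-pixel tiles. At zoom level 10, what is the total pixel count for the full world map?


tiles per axis = 2^10 = 1024
total tiles = 1024^2 = 1048576
pixels per axis = 1024 * 868 = 888832
total pixels = 888832^2 = 790022324224

790022324224 pixels


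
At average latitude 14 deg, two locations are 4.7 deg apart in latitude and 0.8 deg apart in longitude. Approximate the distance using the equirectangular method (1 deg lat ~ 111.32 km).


dlat_km = 4.7 * 111.32 = 523.204
dlon_km = 0.8 * 111.32 * cos(14) ≈ 86.411
dist = sqrt(523.204^2 + 86.411^2) ≈ 530.3 km

530.3 km


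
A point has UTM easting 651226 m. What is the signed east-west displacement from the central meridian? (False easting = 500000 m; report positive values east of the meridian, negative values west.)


displacement = 651226 - 500000 = 151226 m

151226 m


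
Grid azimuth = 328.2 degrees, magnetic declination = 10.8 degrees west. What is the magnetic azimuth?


magnetic azimuth = grid azimuth - declination (east +ve)
mag_az = 328.2 - -10.8 = 339.0 degrees

339.0 degrees


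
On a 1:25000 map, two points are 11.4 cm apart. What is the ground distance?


ground = 11.4 cm * 25000 / 100 = 2850.0 m = 2.85 km

2.85 km


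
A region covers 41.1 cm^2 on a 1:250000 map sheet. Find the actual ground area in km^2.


ground_area = 41.1 * (250000/100)^2 = 256875000.0 m^2 = 256.875 km^2

256.875 km^2


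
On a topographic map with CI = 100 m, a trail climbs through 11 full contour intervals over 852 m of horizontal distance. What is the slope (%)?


elevation change = 11 * 100 = 1100 m
slope = 1100 / 852 * 100 = 129.1%

129.1%


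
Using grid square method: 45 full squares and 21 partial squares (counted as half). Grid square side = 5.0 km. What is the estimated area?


effective squares = 45 + 21 * 0.5 = 55.5
area = 55.5 * 25.0 = 1387.5 km^2

1387.5 km^2


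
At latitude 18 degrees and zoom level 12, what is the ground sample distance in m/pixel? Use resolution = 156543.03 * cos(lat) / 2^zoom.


res = 156543.03 * cos(18) / 2^12 = 156543.03 * 0.95105652 / 4096 = 36.35 m/pixel

36.35 m/pixel


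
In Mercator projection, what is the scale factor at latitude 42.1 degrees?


SF = 1 / cos(42.1) = 1 / 0.741976 = 1.348

1.348


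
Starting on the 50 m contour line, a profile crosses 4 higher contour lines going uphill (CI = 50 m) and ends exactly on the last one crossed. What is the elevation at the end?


elevation = 50 + 4 * 50 = 250 m

250 m


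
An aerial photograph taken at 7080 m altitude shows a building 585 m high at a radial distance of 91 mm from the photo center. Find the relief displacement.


d = h * r / H = 585 * 91 / 7080 = 7.52 mm

7.52 mm


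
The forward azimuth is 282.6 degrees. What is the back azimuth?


back azimuth = (282.6 + 180) mod 360 = 102.6 degrees

102.6 degrees


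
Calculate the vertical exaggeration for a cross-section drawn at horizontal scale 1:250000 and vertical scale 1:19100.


VE = horizontal_scale / vertical_scale = 250000 / 19100 ≈ 13.1

13.1x


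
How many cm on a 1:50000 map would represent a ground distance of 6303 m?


map_cm = 6303 * 100 / 50000 = 12.606 cm ≈ 12.61 cm

12.61 cm


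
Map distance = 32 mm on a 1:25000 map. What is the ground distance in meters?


ground = 32 mm * 25000 / 1000 = 800.0 m

800.0 m


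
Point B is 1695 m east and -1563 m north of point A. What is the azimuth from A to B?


az = atan2(1695, -1563) = 132.7 deg
adjusted to 0-360: 132.7 degrees

132.7 degrees


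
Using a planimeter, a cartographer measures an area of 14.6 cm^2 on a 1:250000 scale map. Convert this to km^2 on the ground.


ground_area = 14.6 * (250000/100)^2 = 91250000.0 m^2 = 91.25 km^2

91.25 km^2


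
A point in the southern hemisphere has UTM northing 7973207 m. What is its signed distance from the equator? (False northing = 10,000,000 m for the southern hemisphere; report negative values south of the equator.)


For southern: actual = 7973207 - 10000000 = -2026793 m

-2026793 m


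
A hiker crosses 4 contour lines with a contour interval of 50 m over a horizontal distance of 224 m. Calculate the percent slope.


elevation change = 4 * 50 = 200 m
slope = 200 / 224 * 100 = 89.3%

89.3%


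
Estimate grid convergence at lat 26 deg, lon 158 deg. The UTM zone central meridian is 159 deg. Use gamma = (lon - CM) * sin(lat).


gamma = (158 - 159) * sin(26) = -1 * 0.438371 = -0.438 degrees

-0.438 degrees


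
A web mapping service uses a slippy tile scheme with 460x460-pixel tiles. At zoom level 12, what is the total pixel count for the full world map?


tiles per axis = 2^12 = 4096
total tiles = 4096^2 = 16777216
pixels per axis = 4096 * 460 = 1884160
total pixels = 1884160^2 = 3550058905600

3550058905600 pixels


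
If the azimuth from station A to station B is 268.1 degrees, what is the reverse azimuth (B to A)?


back azimuth = (268.1 + 180) mod 360 = 88.1 degrees

88.1 degrees


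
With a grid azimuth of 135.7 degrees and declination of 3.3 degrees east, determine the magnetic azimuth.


magnetic azimuth = grid azimuth - declination (east +ve)
mag_az = 135.7 - 3.3 = 132.4 degrees

132.4 degrees


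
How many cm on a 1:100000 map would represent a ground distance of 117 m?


map_cm = 117 * 100 / 100000 = 0.117 cm ≈ 0.12 cm

0.12 cm


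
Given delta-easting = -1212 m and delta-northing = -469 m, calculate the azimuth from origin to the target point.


az = atan2(-1212, -469) = -111.2 deg
adjusted to 0-360: 248.8 degrees

248.8 degrees


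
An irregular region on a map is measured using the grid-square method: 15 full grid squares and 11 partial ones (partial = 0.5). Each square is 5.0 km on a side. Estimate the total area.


effective squares = 15 + 11 * 0.5 = 20.5
area = 20.5 * 25.0 = 512.5 km^2

512.5 km^2


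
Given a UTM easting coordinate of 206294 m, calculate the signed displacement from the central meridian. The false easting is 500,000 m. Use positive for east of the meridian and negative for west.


displacement = 206294 - 500000 = -293706 m

-293706 m


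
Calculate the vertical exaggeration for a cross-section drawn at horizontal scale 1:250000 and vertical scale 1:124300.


VE = horizontal_scale / vertical_scale = 250000 / 124300 ≈ 2.0

2.0x


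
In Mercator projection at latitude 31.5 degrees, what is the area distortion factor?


area_distortion = 1/cos^2(31.5) = 1.376

1.376


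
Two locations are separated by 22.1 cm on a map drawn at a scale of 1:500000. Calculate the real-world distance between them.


ground = 22.1 cm * 500000 / 100 = 110500.0 m = 110.5 km

110.5 km


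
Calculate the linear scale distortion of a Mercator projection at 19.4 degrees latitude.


SF = 1 / cos(19.4) = 1 / 0.943223 = 1.06

1.06


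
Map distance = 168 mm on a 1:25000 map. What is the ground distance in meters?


ground = 168 mm * 25000 / 1000 = 4200.0 m

4200.0 m


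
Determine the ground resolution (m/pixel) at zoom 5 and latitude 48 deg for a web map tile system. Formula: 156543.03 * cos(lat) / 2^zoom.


res = 156543.03 * cos(48) / 2^5 = 156543.03 * 0.66913061 / 32 = 3273.37 m/pixel

3273.37 m/pixel


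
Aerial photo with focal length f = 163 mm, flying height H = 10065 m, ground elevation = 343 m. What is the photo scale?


scale = f / (H - h) = 163 mm / 9722 m = 163 / 9722000 = 1:59644

1:59644


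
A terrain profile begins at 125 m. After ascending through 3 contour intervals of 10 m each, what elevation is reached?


elevation = 125 + 3 * 10 = 155 m

155 m


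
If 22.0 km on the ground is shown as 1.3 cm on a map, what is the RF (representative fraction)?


ground = 22.0 km = 2200000 cm; RF denominator = ground / map = 2200000 / 1.3 ≈ 1692308; RF = 1:1692308

1:1692308


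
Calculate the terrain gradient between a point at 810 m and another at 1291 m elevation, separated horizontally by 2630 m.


gradient = (1291 - 810) / 2630 = 481 / 2630 = 0.1829

0.1829


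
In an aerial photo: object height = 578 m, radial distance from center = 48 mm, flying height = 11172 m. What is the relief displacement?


d = h * r / H = 578 * 48 / 11172 = 2.48 mm

2.48 mm


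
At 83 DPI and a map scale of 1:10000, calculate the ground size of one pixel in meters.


pixel_cm = 2.54 / 83 ≈ 0.030602 cm
ground = pixel_cm * 10000 / 100 = 2.54 * 10000 / (83 * 100) = 25400 / 8300 ≈ 3.06 m

3.06 m


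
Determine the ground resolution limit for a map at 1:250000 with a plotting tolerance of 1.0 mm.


ground = 1.0 mm * 250000 / 1000 = 250.0 m

250.0 m


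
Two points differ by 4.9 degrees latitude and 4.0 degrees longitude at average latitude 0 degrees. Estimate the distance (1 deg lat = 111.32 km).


dlat_km = 4.9 * 111.32 = 545.468
dlon_km = 4.0 * 111.32 * cos(0) ≈ 445.28
dist = sqrt(545.468^2 + 445.28^2) ≈ 704.1 km

704.1 km


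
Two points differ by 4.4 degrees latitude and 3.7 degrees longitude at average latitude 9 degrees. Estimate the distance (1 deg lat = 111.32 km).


dlat_km = 4.4 * 111.32 = 489.808
dlon_km = 3.7 * 111.32 * cos(9) ≈ 406.813
dist = sqrt(489.808^2 + 406.813^2) ≈ 636.7 km

636.7 km


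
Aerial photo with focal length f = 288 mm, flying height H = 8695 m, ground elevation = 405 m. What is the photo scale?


scale = f / (H - h) = 288 mm / 8290 m = 288 / 8290000 = 1:28785

1:28785


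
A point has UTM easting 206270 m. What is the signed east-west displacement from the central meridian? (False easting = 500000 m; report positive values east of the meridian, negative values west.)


displacement = 206270 - 500000 = -293730 m

-293730 m


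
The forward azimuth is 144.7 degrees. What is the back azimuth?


back azimuth = (144.7 + 180) mod 360 = 324.7 degrees

324.7 degrees


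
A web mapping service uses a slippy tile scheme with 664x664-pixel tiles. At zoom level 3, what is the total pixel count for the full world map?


tiles per axis = 2^3 = 8
total tiles = 8^2 = 64
pixels per axis = 8 * 664 = 5312
total pixels = 5312^2 = 28217344

28217344 pixels


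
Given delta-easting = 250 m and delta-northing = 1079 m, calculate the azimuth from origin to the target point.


az = atan2(250, 1079) = 13.0 deg
adjusted to 0-360: 13.0 degrees

13.0 degrees


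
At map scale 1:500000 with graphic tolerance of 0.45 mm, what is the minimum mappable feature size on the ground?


ground = 0.45 mm * 500000 / 1000 = 225.0 m

225.0 m


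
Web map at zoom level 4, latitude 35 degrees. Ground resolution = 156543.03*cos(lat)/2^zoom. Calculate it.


res = 156543.03 * cos(35) / 2^4 = 156543.03 * 0.81915204 / 16 = 8014.53 m/pixel

8014.53 m/pixel


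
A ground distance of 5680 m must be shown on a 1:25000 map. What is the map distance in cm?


map_cm = 5680 * 100 / 25000 = 22.72 cm

22.72 cm


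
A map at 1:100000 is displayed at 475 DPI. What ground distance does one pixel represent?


pixel_cm = 2.54 / 475 ≈ 0.005347 cm
ground = pixel_cm * 100000 / 100 = 2.54 * 100000 / (475 * 100) = 254000 / 47500 ≈ 5.35 m

5.35 m


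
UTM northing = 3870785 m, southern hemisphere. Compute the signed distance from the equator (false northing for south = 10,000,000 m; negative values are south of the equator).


For southern: actual = 3870785 - 10000000 = -6129215 m

-6129215 m


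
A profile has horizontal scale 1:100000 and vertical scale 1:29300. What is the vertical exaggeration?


VE = horizontal_scale / vertical_scale = 100000 / 29300 ≈ 3.4

3.4x


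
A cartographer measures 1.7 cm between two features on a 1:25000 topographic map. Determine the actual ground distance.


ground = 1.7 cm * 25000 / 100 = 425.0 m

425.0 m


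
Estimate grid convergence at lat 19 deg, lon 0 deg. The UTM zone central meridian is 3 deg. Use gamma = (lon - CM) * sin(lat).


gamma = (0 - 3) * sin(19) = -3 * 0.325568 = -0.977 degrees

-0.977 degrees


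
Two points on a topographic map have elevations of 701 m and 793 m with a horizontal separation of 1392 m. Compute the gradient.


gradient = (793 - 701) / 1392 = 92 / 1392 = 0.0661

0.0661


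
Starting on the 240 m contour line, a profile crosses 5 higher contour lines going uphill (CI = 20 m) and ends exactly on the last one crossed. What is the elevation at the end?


elevation = 240 + 5 * 20 = 340 m

340 m


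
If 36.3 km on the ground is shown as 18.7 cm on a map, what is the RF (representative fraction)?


ground = 36.3 km = 3630000 cm; RF denominator = ground / map = 3630000 / 18.7 ≈ 194118; RF = 1:194118

1:194118


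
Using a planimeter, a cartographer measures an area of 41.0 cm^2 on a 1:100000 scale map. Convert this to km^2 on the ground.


ground_area = 41.0 * (100000/100)^2 = 41000000.0 m^2 = 41.0 km^2

41.0 km^2


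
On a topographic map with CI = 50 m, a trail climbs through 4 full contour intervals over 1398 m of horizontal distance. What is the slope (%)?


elevation change = 4 * 50 = 200 m
slope = 200 / 1398 * 100 = 14.3%

14.3%


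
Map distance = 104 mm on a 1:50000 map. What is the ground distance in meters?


ground = 104 mm * 50000 / 1000 = 5200.0 m

5200.0 m


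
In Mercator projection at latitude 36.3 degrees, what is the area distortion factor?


area_distortion = 1/cos^2(36.3) = 1.54

1.54


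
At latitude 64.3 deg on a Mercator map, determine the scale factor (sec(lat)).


SF = 1 / cos(64.3) = 1 / 0.433659 = 2.306

2.306
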